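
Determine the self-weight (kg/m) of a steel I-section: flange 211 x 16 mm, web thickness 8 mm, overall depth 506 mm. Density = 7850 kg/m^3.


A_flanges = 2 * 211 * 16 = 6752 mm^2
A_web = (506 - 2 * 16) * 8 = 3792 mm^2
A_total = 6752 + 3792 = 10544 mm^2 = 0.010544 m^2
Weight = rho * A = 7850 * 0.010544 = 82.7704 kg/m

82.7704 kg/m


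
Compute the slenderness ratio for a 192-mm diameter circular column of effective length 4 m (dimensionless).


Radius of gyration r = d / 4 = 192 / 4 = 48.0 mm
L_eff = 4000.0 mm
Slenderness ratio = L / r = 4000.0 / 48.0 = 83.33 (dimensionless)

83.33 (dimensionless)


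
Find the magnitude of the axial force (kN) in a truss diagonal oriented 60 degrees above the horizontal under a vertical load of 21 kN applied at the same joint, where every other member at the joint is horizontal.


At the joint, only the diagonal has a vertical component, so vertical equilibrium gives:
F * sin(60) = 21
F = 21 / sin(60)
= 21 / 0.866025
= 24.25 kN

24.25 kN


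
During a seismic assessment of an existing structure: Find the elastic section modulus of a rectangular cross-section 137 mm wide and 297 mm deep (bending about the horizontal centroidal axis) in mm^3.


S = b * h^2 / 6
= 137 * 297^2 / 6
= 137 * 88209 / 6
= 2014105.5 mm^3

2014105.5 mm^3


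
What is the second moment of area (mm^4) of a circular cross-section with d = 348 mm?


r = d / 2 = 348 / 2 = 174.0 mm
I = pi * r^4 / 4 = pi * 174.0^4 / 4
= 719924369.13 mm^4

719924369.13 mm^4


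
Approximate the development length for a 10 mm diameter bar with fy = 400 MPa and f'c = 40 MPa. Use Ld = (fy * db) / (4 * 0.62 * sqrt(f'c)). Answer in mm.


Ld = (fy * db) / (4 * 0.62 * sqrt(f'c))
= (400 * 10) / (4 * 0.62 * sqrt(40))
= 4000 / 15.6849
= 255.02 mm

255.02 mm


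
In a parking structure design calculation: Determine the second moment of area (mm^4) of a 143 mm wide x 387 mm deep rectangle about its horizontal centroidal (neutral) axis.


I = b * h^3 / 12
= 143 * 387^3 / 12
= 143 * 57960603 / 12
= 690697185.75 mm^4

690697185.75 mm^4


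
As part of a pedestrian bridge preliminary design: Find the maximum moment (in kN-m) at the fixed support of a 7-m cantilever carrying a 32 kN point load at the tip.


For a cantilever with a point load at the free end:
M_max = P * L = 32 * 7 = 224 kN-m

224 kN-m


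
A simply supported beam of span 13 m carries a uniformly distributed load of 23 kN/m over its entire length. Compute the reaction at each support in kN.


Total load = w * L = 23 * 13 = 299 kN
By symmetry, each reaction R = total / 2 = 299 / 2 = 149.5 kN

149.5 kN


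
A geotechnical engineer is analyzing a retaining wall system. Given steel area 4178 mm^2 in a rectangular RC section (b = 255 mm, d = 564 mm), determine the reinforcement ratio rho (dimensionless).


rho = As / (b * d)
= 4178 / (255 * 564)
= 4178 / 143820
= 0.02905 (dimensionless)

0.02905 (dimensionless)


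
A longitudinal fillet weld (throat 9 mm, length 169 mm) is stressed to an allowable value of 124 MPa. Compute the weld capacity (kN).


Strength = throat * length * allowable stress
= 9 * 169 * 124 N
= 188604 N
= 188.6 kN

188.6 kN


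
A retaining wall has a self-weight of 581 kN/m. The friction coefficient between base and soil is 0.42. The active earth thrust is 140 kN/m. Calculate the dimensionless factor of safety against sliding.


Resisting force = mu * W = 0.42 * 581 = 244.02 kN/m
FOS = Resisting / Driving = 244.02 / 140
= 1.743 (dimensionless)

1.743 (dimensionless)


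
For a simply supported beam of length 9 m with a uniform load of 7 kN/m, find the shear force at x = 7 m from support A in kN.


R_A = w * L / 2 = 7 * 9 / 2 = 31.5 kN
V(x) = R_A - w * x = 31.5 - 7 * 7
= -17.5 kN

-17.5 kN


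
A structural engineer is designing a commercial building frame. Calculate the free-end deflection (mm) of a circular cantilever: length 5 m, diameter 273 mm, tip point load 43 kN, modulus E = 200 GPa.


I = pi * d^4 / 64 = pi * 273^4 / 64 = 272659407.65 mm^4
L = 5000.0 mm, P = 43000.0 N, E = 200000.0 MPa
delta = P * L^3 / (3 * E * I)
= 43000.0 * 5000.0^3 / (3 * 200000.0 * 272659407.65)
= 32.8554 mm

32.8554 mm


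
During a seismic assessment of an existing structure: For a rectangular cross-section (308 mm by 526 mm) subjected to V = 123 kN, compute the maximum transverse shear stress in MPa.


A = b * h = 308 * 526 = 162008 mm^2
V = 123 kN = 123000.0 N
tau_max = 1.5 * V / A = 1.5 * 123000.0 / 162008
= 1.1388 MPa

1.1388 MPa


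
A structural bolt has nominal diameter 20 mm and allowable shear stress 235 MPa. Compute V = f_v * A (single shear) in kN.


A = pi * d^2 / 4 = pi * 20^2 / 4 = 314.1593 mm^2
V = f_v * A / 1000 = 235 * 314.1593 / 1000
= 73.8274 kN

73.8274 kN


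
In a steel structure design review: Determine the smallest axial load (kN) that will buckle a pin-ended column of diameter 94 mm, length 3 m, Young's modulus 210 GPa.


I = pi * d^4 / 64 = 3832492.5 mm^4
L = 3000.0 mm
P_cr = pi^2 * E * I / L^2
= 9.8696 * 210000.0 * 3832492.5 / 3000.0^2
= 882587.65 N = 882.5876 kN

882.5876 kN


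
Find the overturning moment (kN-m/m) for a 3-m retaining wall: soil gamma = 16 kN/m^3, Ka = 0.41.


Pa = 0.5 * Ka * gamma * H^2
= 0.5 * 0.41 * 16 * 3^2
= 29.52 kN/m
Arm = H / 3 = 3 / 3 = 1.0 m
Mo = Pa * arm = Pa * H / 3 = 29.52 * 3 / 3 = 29.52 kN-m/m

29.52 kN-m/m


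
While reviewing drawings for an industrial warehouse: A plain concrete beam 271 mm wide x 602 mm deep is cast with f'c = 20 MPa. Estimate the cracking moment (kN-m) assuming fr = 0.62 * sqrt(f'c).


fr = 0.62 * sqrt(20) = 0.62 * 4.4721 = 2.7727 MPa
I = 271 * 602^3 / 12 = 4926942780.67 mm^4
y_t = 301.0 mm
M_cr = fr * I / y_t = 2.7727 * 4926942780.67 / 301.0 N-mm
= 45.3856 kN-m

45.3856 kN-m


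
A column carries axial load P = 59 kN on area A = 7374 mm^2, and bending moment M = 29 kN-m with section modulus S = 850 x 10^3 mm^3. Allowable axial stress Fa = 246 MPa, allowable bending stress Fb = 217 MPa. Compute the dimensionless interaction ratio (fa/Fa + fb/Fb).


f_a = P / A = 59000.0 / 7374 = 8.0011 MPa
f_b = M / S = 29000000.0 / 850000.0 = 34.1176 MPa
Ratio = f_a / Fa + f_b / Fb
= 8.0011 / 246 + 34.1176 / 217
= 0.1897 (dimensionless)

0.1897 (dimensionless)


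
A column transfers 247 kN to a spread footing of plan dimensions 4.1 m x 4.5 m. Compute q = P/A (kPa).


A = 4.1 * 4.5 = 18.45 m^2
q = P / A = 247 / 18.45
= 13.3875 kPa

13.3875 kPa


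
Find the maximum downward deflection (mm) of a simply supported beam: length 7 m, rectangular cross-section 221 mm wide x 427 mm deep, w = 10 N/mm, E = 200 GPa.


I = 221 * 427^3 / 12 = 1433820061.92 mm^4
L = 7000.0 mm, w = 10 N/mm, E = 200000.0 MPa
delta = 5 * w * L^4 / (384 * E * I)
= 5 * 10 * 7000.0^4 / (384 * 200000.0 * 1433820061.92)
= 1.0902 mm

1.0902 mm


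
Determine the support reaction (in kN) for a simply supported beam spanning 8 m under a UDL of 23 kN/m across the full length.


Total load = w * L = 23 * 8 = 184 kN
By symmetry, each reaction R = total / 2 = 184 / 2 = 92.0 kN

92.0 kN


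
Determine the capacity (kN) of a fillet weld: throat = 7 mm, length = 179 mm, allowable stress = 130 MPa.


Strength = throat * length * allowable stress
= 7 * 179 * 130 N
= 162890 N
= 162.89 kN

162.89 kN


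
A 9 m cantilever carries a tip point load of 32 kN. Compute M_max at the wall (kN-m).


For a cantilever with a point load at the free end:
M_max = P * L = 32 * 9 = 288 kN-m

288 kN-m


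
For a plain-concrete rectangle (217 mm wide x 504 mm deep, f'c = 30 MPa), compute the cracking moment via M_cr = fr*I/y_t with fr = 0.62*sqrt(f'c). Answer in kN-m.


fr = 0.62 * sqrt(30) = 0.62 * 5.4772 = 3.3959 MPa
I = 217 * 504^3 / 12 = 2315101824.0 mm^4
y_t = 252.0 mm
M_cr = fr * I / y_t = 3.3959 * 2315101824.0 / 252.0 N-mm
= 31.1976 kN-m

31.1976 kN-m


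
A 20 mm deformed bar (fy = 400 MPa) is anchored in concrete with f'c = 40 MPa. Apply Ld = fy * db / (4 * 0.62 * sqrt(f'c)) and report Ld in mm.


Ld = (fy * db) / (4 * 0.62 * sqrt(f'c))
= (400 * 20) / (4 * 0.62 * sqrt(40))
= 8000 / 15.6849
= 510.04 mm

510.04 mm


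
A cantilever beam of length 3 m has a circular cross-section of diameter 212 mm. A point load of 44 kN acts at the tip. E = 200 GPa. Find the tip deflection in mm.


I = pi * d^4 / 64 = pi * 212^4 / 64 = 99154708.57 mm^4
L = 3000.0 mm, P = 44000.0 N, E = 200000.0 MPa
delta = P * L^3 / (3 * E * I)
= 44000.0 * 3000.0^3 / (3 * 200000.0 * 99154708.57)
= 19.9688 mm

19.9688 mm


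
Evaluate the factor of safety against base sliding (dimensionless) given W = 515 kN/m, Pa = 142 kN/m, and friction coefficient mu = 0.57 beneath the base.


Resisting force = mu * W = 0.57 * 515 = 293.55 kN/m
FOS = Resisting / Driving = 293.55 / 142
= 2.0673 (dimensionless)

2.0673 (dimensionless)


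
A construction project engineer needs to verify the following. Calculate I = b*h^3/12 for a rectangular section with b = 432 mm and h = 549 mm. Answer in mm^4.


I = b * h^3 / 12
= 432 * 549^3 / 12
= 432 * 165469149 / 12
= 5956889364.0 mm^4

5956889364.0 mm^4


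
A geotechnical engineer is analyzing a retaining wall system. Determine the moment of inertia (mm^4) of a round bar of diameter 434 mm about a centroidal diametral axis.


r = d / 2 = 434 / 2 = 217.0 mm
I = pi * r^4 / 4 = pi * 217.0^4 / 4
= 1741521405.12 mm^4

1741521405.12 mm^4


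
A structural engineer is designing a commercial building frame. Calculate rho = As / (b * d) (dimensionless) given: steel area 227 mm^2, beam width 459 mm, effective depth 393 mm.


rho = As / (b * d)
= 227 / (459 * 393)
= 227 / 180387
= 0.001258 (dimensionless)

0.001258 (dimensionless)


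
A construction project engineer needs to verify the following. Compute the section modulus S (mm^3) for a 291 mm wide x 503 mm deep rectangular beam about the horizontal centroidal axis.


S = b * h^2 / 6
= 291 * 503^2 / 6
= 291 * 253009 / 6
= 12270936.5 mm^3

12270936.5 mm^3


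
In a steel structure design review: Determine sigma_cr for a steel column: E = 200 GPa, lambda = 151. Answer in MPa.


sigma_cr = pi^2 * E / lambda^2
= 9.8696 * 200000.0 / 151^2
= 9.8696 * 200000.0 / 22801
= 86.5717 MPa

86.5717 MPa


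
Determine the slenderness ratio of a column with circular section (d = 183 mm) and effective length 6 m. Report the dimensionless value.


Radius of gyration r = d / 4 = 183 / 4 = 45.75 mm
L_eff = 6000.0 mm
Slenderness ratio = L / r = 6000.0 / 45.75 = 131.15 (dimensionless)

131.15 (dimensionless)


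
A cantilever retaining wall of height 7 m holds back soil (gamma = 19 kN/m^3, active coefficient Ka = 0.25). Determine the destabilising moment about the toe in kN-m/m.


Pa = 0.5 * Ka * gamma * H^2
= 0.5 * 0.25 * 19 * 7^2
= 116.375 kN/m
Arm = H / 3 = 7 / 3 = 2.3333 m
Mo = Pa * arm = Pa * H / 3 = 116.375 * 7 / 3 = 271.5417 kN-m/m

271.5417 kN-m/m


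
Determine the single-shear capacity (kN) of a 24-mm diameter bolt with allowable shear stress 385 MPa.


A = pi * d^2 / 4 = pi * 24^2 / 4 = 452.3893 mm^2
V = f_v * A / 1000 = 385 * 452.3893 / 1000
= 174.1699 kN

174.1699 kN


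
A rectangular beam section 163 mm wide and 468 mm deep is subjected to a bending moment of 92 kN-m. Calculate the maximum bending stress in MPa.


I = b * h^3 / 12 = 163 * 468^3 / 12 = 1392335568.0 mm^4
y = h / 2 = 468 / 2 = 234.0 mm
M = 92 kN-m = 92000000.0 N-mm
sigma = M * y / I = 92000000.0 * 234.0 / 1392335568.0
= 15.46 MPa

15.46 MPa


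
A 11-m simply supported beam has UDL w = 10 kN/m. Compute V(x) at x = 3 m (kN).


R_A = w * L / 2 = 10 * 11 / 2 = 55.0 kN
V(x) = R_A - w * x = 55.0 - 10 * 3
= 25.0 kN

25.0 kN


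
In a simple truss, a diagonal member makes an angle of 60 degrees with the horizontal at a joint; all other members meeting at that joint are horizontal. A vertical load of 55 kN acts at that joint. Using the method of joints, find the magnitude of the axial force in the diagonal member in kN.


At the joint, only the diagonal has a vertical component, so vertical equilibrium gives:
F * sin(60) = 55
F = 55 / sin(60)
= 55 / 0.866025
= 63.51 kN

63.51 kN


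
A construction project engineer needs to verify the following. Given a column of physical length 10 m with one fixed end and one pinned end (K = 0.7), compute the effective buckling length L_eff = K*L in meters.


L_eff = K * L
= 0.7 * 10
= 7.0 m

7.0 m


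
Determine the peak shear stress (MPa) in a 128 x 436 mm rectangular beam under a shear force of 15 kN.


A = b * h = 128 * 436 = 55808 mm^2
V = 15 kN = 15000.0 N
tau_max = 1.5 * V / A = 1.5 * 15000.0 / 55808
= 0.4032 MPa

0.4032 MPa


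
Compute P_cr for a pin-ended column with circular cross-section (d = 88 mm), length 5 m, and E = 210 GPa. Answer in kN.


I = pi * d^4 / 64 = 2943747.71 mm^4
L = 5000.0 mm
P_cr = pi^2 * E * I / L^2
= 9.8696 * 210000.0 * 2943747.71 / 5000.0^2
= 244050.45 N = 244.0505 kN

244.0505 kN


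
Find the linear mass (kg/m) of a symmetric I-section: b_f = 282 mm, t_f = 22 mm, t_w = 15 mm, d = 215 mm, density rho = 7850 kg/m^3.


A_flanges = 2 * 282 * 22 = 12408 mm^2
A_web = (215 - 2 * 22) * 15 = 2565 mm^2
A_total = 12408 + 2565 = 14973 mm^2 = 0.014973 m^2
Weight = rho * A = 7850 * 0.014973 = 117.538 kg/m

117.538 kg/m


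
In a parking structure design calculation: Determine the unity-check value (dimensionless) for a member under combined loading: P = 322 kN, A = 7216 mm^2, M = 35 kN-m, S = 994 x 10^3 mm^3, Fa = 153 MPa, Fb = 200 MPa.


f_a = P / A = 322000.0 / 7216 = 44.6231 MPa
f_b = M / S = 35000000.0 / 994000.0 = 35.2113 MPa
Ratio = f_a / Fa + f_b / Fb
= 44.6231 / 153 + 35.2113 / 200
= 0.4677 (dimensionless)

0.4677 (dimensionless)


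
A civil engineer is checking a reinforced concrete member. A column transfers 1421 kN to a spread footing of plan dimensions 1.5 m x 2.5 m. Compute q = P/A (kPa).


A = 1.5 * 2.5 = 3.75 m^2
q = P / A = 1421 / 3.75
= 378.9333 kPa

378.9333 kPa


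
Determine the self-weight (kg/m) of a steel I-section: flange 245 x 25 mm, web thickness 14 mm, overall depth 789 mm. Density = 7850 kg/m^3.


A_flanges = 2 * 245 * 25 = 12250 mm^2
A_web = (789 - 2 * 25) * 14 = 10346 mm^2
A_total = 12250 + 10346 = 22596 mm^2 = 0.022596 m^2
Weight = rho * A = 7850 * 0.022596 = 177.3786 kg/m

177.3786 kg/m


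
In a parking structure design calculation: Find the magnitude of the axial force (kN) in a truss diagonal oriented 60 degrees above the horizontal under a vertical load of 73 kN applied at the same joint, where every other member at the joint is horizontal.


At the joint, only the diagonal has a vertical component, so vertical equilibrium gives:
F * sin(60) = 73
F = 73 / sin(60)
= 73 / 0.866025
= 84.29 kN

84.29 kN


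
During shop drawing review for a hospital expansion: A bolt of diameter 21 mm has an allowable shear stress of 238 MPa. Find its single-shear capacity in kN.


A = pi * d^2 / 4 = pi * 21^2 / 4 = 346.3606 mm^2
V = f_v * A / 1000 = 238 * 346.3606 / 1000
= 82.4338 kN

82.4338 kN


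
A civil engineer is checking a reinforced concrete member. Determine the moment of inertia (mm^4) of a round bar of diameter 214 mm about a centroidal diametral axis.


r = d / 2 = 214 / 2 = 107.0 mm
I = pi * r^4 / 4 = pi * 107.0^4 / 4
= 102949677.88 mm^4

102949677.88 mm^4


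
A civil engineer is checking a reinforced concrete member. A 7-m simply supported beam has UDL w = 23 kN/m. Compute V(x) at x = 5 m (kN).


R_A = w * L / 2 = 23 * 7 / 2 = 80.5 kN
V(x) = R_A - w * x = 80.5 - 23 * 5
= -34.5 kN

-34.5 kN


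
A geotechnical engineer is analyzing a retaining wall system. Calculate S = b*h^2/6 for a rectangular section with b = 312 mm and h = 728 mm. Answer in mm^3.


S = b * h^2 / 6
= 312 * 728^2 / 6
= 312 * 529984 / 6
= 27559168.0 mm^3

27559168.0 mm^3


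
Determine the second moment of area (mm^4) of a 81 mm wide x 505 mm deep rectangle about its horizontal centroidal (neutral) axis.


I = b * h^3 / 12
= 81 * 505^3 / 12
= 81 * 128787625 / 12
= 869316468.75 mm^4

869316468.75 mm^4


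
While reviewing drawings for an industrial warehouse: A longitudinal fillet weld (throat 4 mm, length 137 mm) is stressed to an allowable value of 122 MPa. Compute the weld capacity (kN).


Strength = throat * length * allowable stress
= 4 * 137 * 122 N
= 66856 N
= 66.86 kN

66.86 kN


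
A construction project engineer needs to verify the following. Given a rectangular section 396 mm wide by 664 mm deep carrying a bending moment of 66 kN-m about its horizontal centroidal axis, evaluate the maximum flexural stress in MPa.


I = b * h^3 / 12 = 396 * 664^3 / 12 = 9660913152.0 mm^4
y = h / 2 = 664 / 2 = 332.0 mm
M = 66 kN-m = 66000000.0 N-mm
sigma = M * y / I = 66000000.0 * 332.0 / 9660913152.0
= 2.27 MPa

2.27 MPa


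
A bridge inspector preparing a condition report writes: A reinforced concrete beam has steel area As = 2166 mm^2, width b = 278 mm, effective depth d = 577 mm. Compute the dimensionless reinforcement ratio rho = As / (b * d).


rho = As / (b * d)
= 2166 / (278 * 577)
= 2166 / 160406
= 0.013503 (dimensionless)

0.013503 (dimensionless)


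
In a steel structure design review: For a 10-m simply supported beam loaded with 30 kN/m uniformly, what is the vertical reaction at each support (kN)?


Total load = w * L = 30 * 10 = 300 kN
By symmetry, each reaction R = total / 2 = 300 / 2 = 150.0 kN

150.0 kN


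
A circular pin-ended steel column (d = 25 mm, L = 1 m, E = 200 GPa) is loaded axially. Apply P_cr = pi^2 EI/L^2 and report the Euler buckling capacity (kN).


I = pi * d^4 / 64 = 19174.76 mm^4
L = 1000.0 mm
P_cr = pi^2 * E * I / L^2
= 9.8696 * 200000.0 * 19174.76 / 1000.0^2
= 37849.46 N = 37.8495 kN

37.8495 kN


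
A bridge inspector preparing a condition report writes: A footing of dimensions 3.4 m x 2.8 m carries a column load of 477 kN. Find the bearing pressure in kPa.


A = 3.4 * 2.8 = 9.52 m^2
q = P / A = 477 / 9.52
= 50.105 kPa

50.105 kPa


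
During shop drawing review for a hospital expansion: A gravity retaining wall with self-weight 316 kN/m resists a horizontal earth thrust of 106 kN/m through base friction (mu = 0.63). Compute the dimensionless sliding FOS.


Resisting force = mu * W = 0.63 * 316 = 199.08 kN/m
FOS = Resisting / Driving = 199.08 / 106
= 1.8781 (dimensionless)

1.8781 (dimensionless)


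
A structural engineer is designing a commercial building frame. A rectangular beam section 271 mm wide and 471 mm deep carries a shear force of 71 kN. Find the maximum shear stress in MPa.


A = b * h = 271 * 471 = 127641 mm^2
V = 71 kN = 71000.0 N
tau_max = 1.5 * V / A = 1.5 * 71000.0 / 127641
= 0.8344 MPa

0.8344 MPa


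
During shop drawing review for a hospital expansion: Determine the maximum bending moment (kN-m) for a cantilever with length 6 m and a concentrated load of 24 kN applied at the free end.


For a cantilever with a point load at the free end:
M_max = P * L = 24 * 6 = 144 kN-m

144 kN-m


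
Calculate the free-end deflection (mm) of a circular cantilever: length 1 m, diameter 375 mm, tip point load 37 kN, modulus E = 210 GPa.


I = pi * d^4 / 64 = pi * 375^4 / 64 = 970722217.33 mm^4
L = 1000.0 mm, P = 37000.0 N, E = 210000.0 MPa
delta = P * L^3 / (3 * E * I)
= 37000.0 * 1000.0^3 / (3 * 210000.0 * 970722217.33)
= 0.0605 mm

0.0605 mm


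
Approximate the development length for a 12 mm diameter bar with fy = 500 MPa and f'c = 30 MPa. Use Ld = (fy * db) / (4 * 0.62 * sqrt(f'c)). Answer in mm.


Ld = (fy * db) / (4 * 0.62 * sqrt(f'c))
= (500 * 12) / (4 * 0.62 * sqrt(30))
= 6000 / 13.5835
= 441.71 mm

441.71 mm


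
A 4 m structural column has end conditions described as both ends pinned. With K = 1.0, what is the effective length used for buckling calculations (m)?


L_eff = K * L
= 1.0 * 4
= 4.0 m

4.0 m


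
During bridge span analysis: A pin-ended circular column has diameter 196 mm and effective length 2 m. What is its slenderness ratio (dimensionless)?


Radius of gyration r = d / 4 = 196 / 4 = 49.0 mm
L_eff = 2000.0 mm
Slenderness ratio = L / r = 2000.0 / 49.0 = 40.82 (dimensionless)

40.82 (dimensionless)


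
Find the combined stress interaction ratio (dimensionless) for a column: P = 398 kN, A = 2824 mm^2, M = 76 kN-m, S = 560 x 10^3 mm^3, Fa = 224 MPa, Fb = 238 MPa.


f_a = P / A = 398000.0 / 2824 = 140.9348 MPa
f_b = M / S = 76000000.0 / 560000.0 = 135.7143 MPa
Ratio = f_a / Fa + f_b / Fb
= 140.9348 / 224 + 135.7143 / 238
= 1.1994 (dimensionless)

1.1994 (dimensionless)


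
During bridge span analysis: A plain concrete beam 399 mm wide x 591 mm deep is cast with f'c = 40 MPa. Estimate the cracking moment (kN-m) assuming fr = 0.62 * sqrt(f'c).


fr = 0.62 * sqrt(40) = 0.62 * 6.3246 = 3.9212 MPa
I = 399 * 591^3 / 12 = 6863633610.75 mm^4
y_t = 295.5 mm
M_cr = fr * I / y_t = 3.9212 * 6863633610.75 / 295.5 N-mm
= 91.079 kN-m

91.079 kN-m


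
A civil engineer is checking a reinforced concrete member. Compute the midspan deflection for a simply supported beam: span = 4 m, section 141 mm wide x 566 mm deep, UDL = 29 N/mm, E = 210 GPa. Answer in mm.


I = 141 * 566^3 / 12 = 2130527578.0 mm^4
L = 4000.0 mm, w = 29 N/mm, E = 210000.0 MPa
delta = 5 * w * L^4 / (384 * E * I)
= 5 * 29 * 4000.0^4 / (384 * 210000.0 * 2130527578.0)
= 0.2161 mm

0.2161 mm


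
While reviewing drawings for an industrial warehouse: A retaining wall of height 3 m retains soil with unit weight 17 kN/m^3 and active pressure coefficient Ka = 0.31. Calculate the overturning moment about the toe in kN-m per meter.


Pa = 0.5 * Ka * gamma * H^2
= 0.5 * 0.31 * 17 * 3^2
= 23.715 kN/m
Arm = H / 3 = 3 / 3 = 1.0 m
Mo = Pa * arm = Pa * H / 3 = 23.715 * 3 / 3 = 23.715 kN-m/m

23.715 kN-m/m


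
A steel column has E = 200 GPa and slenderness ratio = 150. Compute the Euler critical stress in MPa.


sigma_cr = pi^2 * E / lambda^2
= 9.8696 * 200000.0 / 150^2
= 9.8696 * 200000.0 / 22500
= 87.7298 MPa

87.7298 MPa


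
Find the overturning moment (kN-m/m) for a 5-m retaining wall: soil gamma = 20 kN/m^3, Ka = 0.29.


Pa = 0.5 * Ka * gamma * H^2
= 0.5 * 0.29 * 20 * 5^2
= 72.5 kN/m
Arm = H / 3 = 5 / 3 = 1.6667 m
Mo = Pa * arm = Pa * H / 3 = 72.5 * 5 / 3 = 120.8333 kN-m/m

120.8333 kN-m/m


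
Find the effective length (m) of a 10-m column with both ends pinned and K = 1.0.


L_eff = K * L
= 1.0 * 10
= 10.0 m

10.0 m


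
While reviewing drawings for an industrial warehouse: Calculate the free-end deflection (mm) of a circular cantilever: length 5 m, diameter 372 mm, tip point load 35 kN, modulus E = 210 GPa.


I = pi * d^4 / 64 = pi * 372^4 / 64 = 940029879.65 mm^4
L = 5000.0 mm, P = 35000.0 N, E = 210000.0 MPa
delta = P * L^3 / (3 * E * I)
= 35000.0 * 5000.0^3 / (3 * 210000.0 * 940029879.65)
= 7.3875 mm

7.3875 mm


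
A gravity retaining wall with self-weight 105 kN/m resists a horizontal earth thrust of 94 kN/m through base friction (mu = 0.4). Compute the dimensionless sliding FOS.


Resisting force = mu * W = 0.4 * 105 = 42.0 kN/m
FOS = Resisting / Driving = 42.0 / 94
= 0.4468 (dimensionless)

0.4468 (dimensionless)


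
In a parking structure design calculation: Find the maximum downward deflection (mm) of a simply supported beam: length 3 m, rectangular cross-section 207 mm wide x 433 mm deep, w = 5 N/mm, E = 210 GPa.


I = 207 * 433^3 / 12 = 1400402213.25 mm^4
L = 3000.0 mm, w = 5 N/mm, E = 210000.0 MPa
delta = 5 * w * L^4 / (384 * E * I)
= 5 * 5 * 3000.0^4 / (384 * 210000.0 * 1400402213.25)
= 0.0179 mm

0.0179 mm


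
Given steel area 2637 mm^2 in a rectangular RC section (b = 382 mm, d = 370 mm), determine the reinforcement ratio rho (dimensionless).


rho = As / (b * d)
= 2637 / (382 * 370)
= 2637 / 141340
= 0.018657 (dimensionless)

0.018657 (dimensionless)


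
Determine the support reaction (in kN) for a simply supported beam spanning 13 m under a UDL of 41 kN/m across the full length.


Total load = w * L = 41 * 13 = 533 kN
By symmetry, each reaction R = total / 2 = 533 / 2 = 266.5 kN

266.5 kN


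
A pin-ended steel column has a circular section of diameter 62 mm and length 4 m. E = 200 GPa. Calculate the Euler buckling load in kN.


I = pi * d^4 / 64 = 725331.7 mm^4
L = 4000.0 mm
P_cr = pi^2 * E * I / L^2
= 9.8696 * 200000.0 * 725331.7 / 4000.0^2
= 89484.21 N = 89.4842 kN

89.4842 kN


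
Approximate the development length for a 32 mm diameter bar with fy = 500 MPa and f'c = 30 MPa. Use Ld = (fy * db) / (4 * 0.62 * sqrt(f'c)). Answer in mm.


Ld = (fy * db) / (4 * 0.62 * sqrt(f'c))
= (500 * 32) / (4 * 0.62 * sqrt(30))
= 16000 / 13.5835
= 1177.9 mm

1177.9 mm


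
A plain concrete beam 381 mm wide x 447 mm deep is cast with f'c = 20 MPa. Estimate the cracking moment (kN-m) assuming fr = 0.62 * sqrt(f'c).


fr = 0.62 * sqrt(20) = 0.62 * 4.4721 = 2.7727 MPa
I = 381 * 447^3 / 12 = 2835739280.25 mm^4
y_t = 223.5 mm
M_cr = fr * I / y_t = 2.7727 * 2835739280.25 / 223.5 N-mm
= 35.18 kN-m

35.18 kN-m


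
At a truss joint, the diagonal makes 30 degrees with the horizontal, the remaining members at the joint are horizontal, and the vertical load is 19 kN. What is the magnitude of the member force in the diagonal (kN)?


At the joint, only the diagonal has a vertical component, so vertical equilibrium gives:
F * sin(30) = 19
F = 19 / sin(30)
= 19 / 0.5
= 38.0 kN

38.0 kN


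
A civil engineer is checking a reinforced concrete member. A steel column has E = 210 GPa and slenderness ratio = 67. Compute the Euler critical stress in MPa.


sigma_cr = pi^2 * E / lambda^2
= 9.8696 * 210000.0 / 67^2
= 9.8696 * 210000.0 / 4489
= 461.7102 MPa

461.7102 MPa


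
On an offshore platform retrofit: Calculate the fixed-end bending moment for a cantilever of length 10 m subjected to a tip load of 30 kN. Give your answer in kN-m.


For a cantilever with a point load at the free end:
M_max = P * L = 30 * 10 = 300 kN-m

300 kN-m


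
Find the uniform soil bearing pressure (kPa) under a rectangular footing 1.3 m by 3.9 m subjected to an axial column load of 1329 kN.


A = 1.3 * 3.9 = 5.07 m^2
q = P / A = 1329 / 5.07
= 262.1302 kPa

262.1302 kPa


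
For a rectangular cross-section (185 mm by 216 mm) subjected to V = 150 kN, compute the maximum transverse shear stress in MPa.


A = b * h = 185 * 216 = 39960 mm^2
V = 150 kN = 150000.0 N
tau_max = 1.5 * V / A = 1.5 * 150000.0 / 39960
= 5.6306 MPa

5.6306 MPa


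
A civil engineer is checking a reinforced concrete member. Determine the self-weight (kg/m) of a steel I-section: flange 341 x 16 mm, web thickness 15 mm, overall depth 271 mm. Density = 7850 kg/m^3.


A_flanges = 2 * 341 * 16 = 10912 mm^2
A_web = (271 - 2 * 16) * 15 = 3585 mm^2
A_total = 10912 + 3585 = 14497 mm^2 = 0.014497 m^2
Weight = rho * A = 7850 * 0.014497 = 113.8015 kg/m

113.8015 kg/m


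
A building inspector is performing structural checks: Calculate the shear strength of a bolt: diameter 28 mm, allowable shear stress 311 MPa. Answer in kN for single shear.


A = pi * d^2 / 4 = pi * 28^2 / 4 = 615.7522 mm^2
V = f_v * A / 1000 = 311 * 615.7522 / 1000
= 191.4989 kN

191.4989 kN


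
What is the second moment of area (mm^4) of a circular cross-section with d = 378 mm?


r = d / 2 = 378 / 2 = 189.0 mm
I = pi * r^4 / 4 = pi * 189.0^4 / 4
= 1002160077.64 mm^4

1002160077.64 mm^4


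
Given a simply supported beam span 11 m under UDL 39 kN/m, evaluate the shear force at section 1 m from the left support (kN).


R_A = w * L / 2 = 39 * 11 / 2 = 214.5 kN
V(x) = R_A - w * x = 214.5 - 39 * 1
= 175.5 kN

175.5 kN


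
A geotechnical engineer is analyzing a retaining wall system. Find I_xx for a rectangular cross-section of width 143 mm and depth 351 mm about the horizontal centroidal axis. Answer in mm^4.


I = b * h^3 / 12
= 143 * 351^3 / 12
= 143 * 43243551 / 12
= 515318982.75 mm^4

515318982.75 mm^4


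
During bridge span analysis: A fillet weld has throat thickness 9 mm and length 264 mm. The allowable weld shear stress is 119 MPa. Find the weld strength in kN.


Strength = throat * length * allowable stress
= 9 * 264 * 119 N
= 282744 N
= 282.74 kN

282.74 kN


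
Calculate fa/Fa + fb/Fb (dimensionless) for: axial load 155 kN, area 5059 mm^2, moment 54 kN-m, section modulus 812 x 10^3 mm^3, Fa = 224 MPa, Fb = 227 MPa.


f_a = P / A = 155000.0 / 5059 = 30.6385 MPa
f_b = M / S = 54000000.0 / 812000.0 = 66.5025 MPa
Ratio = f_a / Fa + f_b / Fb
= 30.6385 / 224 + 66.5025 / 227
= 0.4297 (dimensionless)

0.4297 (dimensionless)


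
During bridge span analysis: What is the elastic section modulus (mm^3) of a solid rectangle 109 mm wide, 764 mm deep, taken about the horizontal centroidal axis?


S = b * h^2 / 6
= 109 * 764^2 / 6
= 109 * 583696 / 6
= 10603810.67 mm^3

10603810.67 mm^3


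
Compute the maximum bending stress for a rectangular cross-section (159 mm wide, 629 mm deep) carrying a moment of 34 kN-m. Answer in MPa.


I = b * h^3 / 12 = 159 * 629^3 / 12 = 3297371004.25 mm^4
y = h / 2 = 629 / 2 = 314.5 mm
M = 34 kN-m = 34000000.0 N-mm
sigma = M * y / I = 34000000.0 * 314.5 / 3297371004.25
= 3.24 MPa

3.24 MPa


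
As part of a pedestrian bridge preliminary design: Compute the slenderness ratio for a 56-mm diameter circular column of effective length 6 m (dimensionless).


Radius of gyration r = d / 4 = 56 / 4 = 14.0 mm
L_eff = 6000.0 mm
Slenderness ratio = L / r = 6000.0 / 14.0 = 428.57 (dimensionless)

428.57 (dimensionless)


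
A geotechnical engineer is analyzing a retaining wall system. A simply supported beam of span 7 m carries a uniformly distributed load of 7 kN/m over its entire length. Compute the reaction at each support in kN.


Total load = w * L = 7 * 7 = 49 kN
By symmetry, each reaction R = total / 2 = 49 / 2 = 24.5 kN

24.5 kN


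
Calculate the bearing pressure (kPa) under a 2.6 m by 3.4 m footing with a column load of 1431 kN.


A = 2.6 * 3.4 = 8.84 m^2
q = P / A = 1431 / 8.84
= 161.8778 kPa

161.8778 kPa


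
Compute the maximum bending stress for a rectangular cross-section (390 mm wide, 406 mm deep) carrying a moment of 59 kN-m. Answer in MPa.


I = b * h^3 / 12 = 390 * 406^3 / 12 = 2175011020.0 mm^4
y = h / 2 = 406 / 2 = 203.0 mm
M = 59 kN-m = 59000000.0 N-mm
sigma = M * y / I = 59000000.0 * 203.0 / 2175011020.0
= 5.51 MPa

5.51 MPa


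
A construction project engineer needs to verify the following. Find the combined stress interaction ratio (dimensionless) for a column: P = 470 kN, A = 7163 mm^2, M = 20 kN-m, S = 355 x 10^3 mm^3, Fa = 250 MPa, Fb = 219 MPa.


f_a = P / A = 470000.0 / 7163 = 65.615 MPa
f_b = M / S = 20000000.0 / 355000.0 = 56.338 MPa
Ratio = f_a / Fa + f_b / Fb
= 65.615 / 250 + 56.338 / 219
= 0.5197 (dimensionless)

0.5197 (dimensionless)


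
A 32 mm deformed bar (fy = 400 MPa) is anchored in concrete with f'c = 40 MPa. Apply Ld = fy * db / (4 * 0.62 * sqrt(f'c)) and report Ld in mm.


Ld = (fy * db) / (4 * 0.62 * sqrt(f'c))
= (400 * 32) / (4 * 0.62 * sqrt(40))
= 12800 / 15.6849
= 816.07 mm

816.07 mm


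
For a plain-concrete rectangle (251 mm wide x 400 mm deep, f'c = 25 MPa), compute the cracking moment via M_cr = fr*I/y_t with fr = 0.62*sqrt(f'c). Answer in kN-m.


fr = 0.62 * sqrt(25) = 0.62 * 5.0 = 3.1 MPa
I = 251 * 400^3 / 12 = 1338666666.67 mm^4
y_t = 200.0 mm
M_cr = fr * I / y_t = 3.1 * 1338666666.67 / 200.0 N-mm
= 20.7493 kN-m

20.7493 kN-m


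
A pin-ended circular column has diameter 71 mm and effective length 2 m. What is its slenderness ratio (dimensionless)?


Radius of gyration r = d / 4 = 71 / 4 = 17.75 mm
L_eff = 2000.0 mm
Slenderness ratio = L / r = 2000.0 / 17.75 = 112.68 (dimensionless)

112.68 (dimensionless)


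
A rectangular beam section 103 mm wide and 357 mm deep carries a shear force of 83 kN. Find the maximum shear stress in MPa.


A = b * h = 103 * 357 = 36771 mm^2
V = 83 kN = 83000.0 N
tau_max = 1.5 * V / A = 1.5 * 83000.0 / 36771
= 3.3858 MPa

3.3858 MPa


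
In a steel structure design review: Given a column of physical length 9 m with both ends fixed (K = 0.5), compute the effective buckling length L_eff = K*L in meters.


L_eff = K * L
= 0.5 * 9
= 4.5 m

4.5 m


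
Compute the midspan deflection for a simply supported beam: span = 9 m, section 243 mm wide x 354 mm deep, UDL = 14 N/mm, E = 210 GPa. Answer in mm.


I = 243 * 354^3 / 12 = 898327746.0 mm^4
L = 9000.0 mm, w = 14 N/mm, E = 210000.0 MPa
delta = 5 * w * L^4 / (384 * E * I)
= 5 * 14 * 9000.0^4 / (384 * 210000.0 * 898327746.0)
= 6.3399 mm

6.3399 mm


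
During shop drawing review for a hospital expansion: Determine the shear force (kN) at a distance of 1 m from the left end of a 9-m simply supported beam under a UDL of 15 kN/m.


R_A = w * L / 2 = 15 * 9 / 2 = 67.5 kN
V(x) = R_A - w * x = 67.5 - 15 * 1
= 52.5 kN

52.5 kN


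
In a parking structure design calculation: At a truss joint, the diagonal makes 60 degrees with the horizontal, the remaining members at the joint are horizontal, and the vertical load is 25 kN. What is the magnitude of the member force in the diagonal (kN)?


At the joint, only the diagonal has a vertical component, so vertical equilibrium gives:
F * sin(60) = 25
F = 25 / sin(60)
= 25 / 0.866025
= 28.87 kN

28.87 kN


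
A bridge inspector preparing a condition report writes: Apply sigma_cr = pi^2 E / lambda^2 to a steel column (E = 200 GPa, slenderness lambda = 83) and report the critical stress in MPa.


sigma_cr = pi^2 * E / lambda^2
= 9.8696 * 200000.0 / 83^2
= 9.8696 * 200000.0 / 6889
= 286.5323 MPa

286.5323 MPa


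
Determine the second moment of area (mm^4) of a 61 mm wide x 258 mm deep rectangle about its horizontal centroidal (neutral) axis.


I = b * h^3 / 12
= 61 * 258^3 / 12
= 61 * 17173512 / 12
= 87298686.0 mm^4

87298686.0 mm^4


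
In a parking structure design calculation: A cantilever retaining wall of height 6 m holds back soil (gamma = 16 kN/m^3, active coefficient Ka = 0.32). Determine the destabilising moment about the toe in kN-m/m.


Pa = 0.5 * Ka * gamma * H^2
= 0.5 * 0.32 * 16 * 6^2
= 92.16 kN/m
Arm = H / 3 = 6 / 3 = 2.0 m
Mo = Pa * arm = Pa * H / 3 = 92.16 * 6 / 3 = 184.32 kN-m/m

184.32 kN-m/m


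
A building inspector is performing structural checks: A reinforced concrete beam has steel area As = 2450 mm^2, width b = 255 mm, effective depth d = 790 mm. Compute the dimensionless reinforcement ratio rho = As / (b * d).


rho = As / (b * d)
= 2450 / (255 * 790)
= 2450 / 201450
= 0.012162 (dimensionless)

0.012162 (dimensionless)


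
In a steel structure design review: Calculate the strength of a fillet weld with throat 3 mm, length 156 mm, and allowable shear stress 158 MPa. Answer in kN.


Strength = throat * length * allowable stress
= 3 * 156 * 158 N
= 73944 N
= 73.94 kN

73.94 kN


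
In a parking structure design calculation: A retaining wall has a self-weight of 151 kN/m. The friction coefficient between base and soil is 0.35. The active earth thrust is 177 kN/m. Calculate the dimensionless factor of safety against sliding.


Resisting force = mu * W = 0.35 * 151 = 52.85 kN/m
FOS = Resisting / Driving = 52.85 / 177
= 0.2986 (dimensionless)

0.2986 (dimensionless)


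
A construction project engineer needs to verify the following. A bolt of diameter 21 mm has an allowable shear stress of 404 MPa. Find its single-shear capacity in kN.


A = pi * d^2 / 4 = pi * 21^2 / 4 = 346.3606 mm^2
V = f_v * A / 1000 = 404 * 346.3606 / 1000
= 139.9297 kN

139.9297 kN


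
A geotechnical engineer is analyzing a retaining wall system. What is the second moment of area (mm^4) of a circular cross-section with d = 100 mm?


r = d / 2 = 100 / 2 = 50.0 mm
I = pi * r^4 / 4 = pi * 50.0^4 / 4
= 4908738.52 mm^4

4908738.52 mm^4


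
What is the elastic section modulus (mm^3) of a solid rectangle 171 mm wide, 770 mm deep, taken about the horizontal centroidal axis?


S = b * h^2 / 6
= 171 * 770^2 / 6
= 171 * 592900 / 6
= 16897650.0 mm^3

16897650.0 mm^3


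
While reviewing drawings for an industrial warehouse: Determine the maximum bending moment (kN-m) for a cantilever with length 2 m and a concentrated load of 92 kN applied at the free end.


For a cantilever with a point load at the free end:
M_max = P * L = 92 * 2 = 184 kN-m

184 kN-m


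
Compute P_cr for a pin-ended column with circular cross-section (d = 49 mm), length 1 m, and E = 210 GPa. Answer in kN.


I = pi * d^4 / 64 = 282979.01 mm^4
L = 1000.0 mm
P_cr = pi^2 * E * I / L^2
= 9.8696 * 210000.0 * 282979.01 / 1000.0^2
= 586507.08 N = 586.5071 kN

586.5071 kN


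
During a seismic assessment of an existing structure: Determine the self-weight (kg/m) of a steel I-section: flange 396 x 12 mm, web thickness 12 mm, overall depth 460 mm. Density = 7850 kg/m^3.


A_flanges = 2 * 396 * 12 = 9504 mm^2
A_web = (460 - 2 * 12) * 12 = 5232 mm^2
A_total = 9504 + 5232 = 14736 mm^2 = 0.014736 m^2
Weight = rho * A = 7850 * 0.014736 = 115.6776 kg/m

115.6776 kg/m


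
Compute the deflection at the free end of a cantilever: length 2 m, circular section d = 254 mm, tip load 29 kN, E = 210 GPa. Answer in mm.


I = pi * d^4 / 64 = pi * 254^4 / 64 = 204317123.26 mm^4
L = 2000.0 mm, P = 29000.0 N, E = 210000.0 MPa
delta = P * L^3 / (3 * E * I)
= 29000.0 * 2000.0^3 / (3 * 210000.0 * 204317123.26)
= 1.8024 mm

1.8024 mm


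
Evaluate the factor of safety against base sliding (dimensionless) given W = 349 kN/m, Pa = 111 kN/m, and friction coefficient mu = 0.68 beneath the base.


Resisting force = mu * W = 0.68 * 349 = 237.32 kN/m
FOS = Resisting / Driving = 237.32 / 111
= 2.138 (dimensionless)

2.138 (dimensionless)


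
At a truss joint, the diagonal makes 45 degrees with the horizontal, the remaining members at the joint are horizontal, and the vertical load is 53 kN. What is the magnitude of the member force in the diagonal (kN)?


At the joint, only the diagonal has a vertical component, so vertical equilibrium gives:
F * sin(45) = 53
F = 53 / sin(45)
= 53 / 0.707107
= 74.95 kN

74.95 kN


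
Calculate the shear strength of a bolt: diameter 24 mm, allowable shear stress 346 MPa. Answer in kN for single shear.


A = pi * d^2 / 4 = pi * 24^2 / 4 = 452.3893 mm^2
V = f_v * A / 1000 = 346 * 452.3893 / 1000
= 156.5267 kN

156.5267 kN


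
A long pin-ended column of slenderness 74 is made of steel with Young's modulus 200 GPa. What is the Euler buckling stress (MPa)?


sigma_cr = pi^2 * E / lambda^2
= 9.8696 * 200000.0 / 74^2
= 9.8696 * 200000.0 / 5476
= 360.4677 MPa

360.4677 MPa


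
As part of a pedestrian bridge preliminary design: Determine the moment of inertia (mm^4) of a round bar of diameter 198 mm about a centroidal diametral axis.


r = d / 2 = 198 / 2 = 99.0 mm
I = pi * r^4 / 4 = pi * 99.0^4 / 4
= 75445034.2 mm^4

75445034.2 mm^4


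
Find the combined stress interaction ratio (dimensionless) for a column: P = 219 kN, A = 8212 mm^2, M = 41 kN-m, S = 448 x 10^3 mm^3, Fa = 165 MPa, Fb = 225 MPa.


f_a = P / A = 219000.0 / 8212 = 26.6683 MPa
f_b = M / S = 41000000.0 / 448000.0 = 91.5179 MPa
Ratio = f_a / Fa + f_b / Fb
= 26.6683 / 165 + 91.5179 / 225
= 0.5684 (dimensionless)

0.5684 (dimensionless)


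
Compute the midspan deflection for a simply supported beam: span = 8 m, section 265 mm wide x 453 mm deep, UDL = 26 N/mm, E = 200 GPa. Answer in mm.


I = 265 * 453^3 / 12 = 2052859533.75 mm^4
L = 8000.0 mm, w = 26 N/mm, E = 200000.0 MPa
delta = 5 * w * L^4 / (384 * E * I)
= 5 * 26 * 8000.0^4 / (384 * 200000.0 * 2052859533.75)
= 3.3774 mm

3.3774 mm


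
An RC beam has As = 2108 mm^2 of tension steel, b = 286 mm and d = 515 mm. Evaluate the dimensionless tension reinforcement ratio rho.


rho = As / (b * d)
= 2108 / (286 * 515)
= 2108 / 147290
= 0.014312 (dimensionless)

0.014312 (dimensionless)


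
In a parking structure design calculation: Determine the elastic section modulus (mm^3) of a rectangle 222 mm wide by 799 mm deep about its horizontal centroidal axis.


S = b * h^2 / 6
= 222 * 799^2 / 6
= 222 * 638401 / 6
= 23620837.0 mm^3

23620837.0 mm^3
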